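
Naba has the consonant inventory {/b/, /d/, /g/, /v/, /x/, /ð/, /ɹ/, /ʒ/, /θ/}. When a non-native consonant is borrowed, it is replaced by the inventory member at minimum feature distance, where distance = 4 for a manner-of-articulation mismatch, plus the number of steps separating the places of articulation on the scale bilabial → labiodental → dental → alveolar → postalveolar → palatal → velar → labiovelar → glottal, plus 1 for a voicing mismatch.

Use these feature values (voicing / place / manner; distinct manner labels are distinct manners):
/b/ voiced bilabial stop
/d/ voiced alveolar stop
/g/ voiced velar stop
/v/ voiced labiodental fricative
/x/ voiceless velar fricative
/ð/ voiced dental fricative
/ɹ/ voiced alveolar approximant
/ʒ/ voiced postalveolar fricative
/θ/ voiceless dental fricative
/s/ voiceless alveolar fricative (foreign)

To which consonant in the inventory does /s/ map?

θ

/θ/ is closest: same manner (fricative), place distance 1 (alveolar→dental), same voicing; total 1. Next closest is /ð/ at distance 2.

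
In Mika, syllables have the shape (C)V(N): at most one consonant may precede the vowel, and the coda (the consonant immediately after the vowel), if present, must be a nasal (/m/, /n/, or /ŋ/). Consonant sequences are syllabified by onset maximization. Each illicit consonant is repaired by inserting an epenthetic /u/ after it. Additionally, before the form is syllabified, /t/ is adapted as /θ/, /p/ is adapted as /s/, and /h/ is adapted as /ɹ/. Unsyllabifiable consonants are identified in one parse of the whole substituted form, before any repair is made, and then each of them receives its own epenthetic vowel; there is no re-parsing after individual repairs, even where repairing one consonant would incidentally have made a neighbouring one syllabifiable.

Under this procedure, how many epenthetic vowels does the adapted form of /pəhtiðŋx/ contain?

4

After substitution the input is /səɹθiðŋx/.
The unsyllabifiable consonants are /ɹ/, /ð/, /ŋ/, /x/; each receives one epenthetic vowel.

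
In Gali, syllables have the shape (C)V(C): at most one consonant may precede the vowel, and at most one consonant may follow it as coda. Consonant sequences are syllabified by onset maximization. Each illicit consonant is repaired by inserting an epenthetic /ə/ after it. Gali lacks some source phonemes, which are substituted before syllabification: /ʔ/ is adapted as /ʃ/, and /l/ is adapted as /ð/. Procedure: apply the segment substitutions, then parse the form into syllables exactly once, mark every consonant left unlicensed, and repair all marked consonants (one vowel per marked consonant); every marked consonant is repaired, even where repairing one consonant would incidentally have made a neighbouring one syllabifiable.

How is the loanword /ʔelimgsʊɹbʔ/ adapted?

Substitution: /ʔ/ → /ʃ/, /l/ → /ð/, giving /ʃeðimgsʊɹbʃ/.
Under (C)V(C), the unsyllabifiable consonants are /g/, /b/, /ʃ/ (at most one coda consonant is licensed; onsets are limited to one consonant).
Epenthesis after each stranded consonant: /g/ → /gə/, /b/ → /bə/, /ʃ/ → /ʃə/.

ʃeðimgəsʊɹbəʃə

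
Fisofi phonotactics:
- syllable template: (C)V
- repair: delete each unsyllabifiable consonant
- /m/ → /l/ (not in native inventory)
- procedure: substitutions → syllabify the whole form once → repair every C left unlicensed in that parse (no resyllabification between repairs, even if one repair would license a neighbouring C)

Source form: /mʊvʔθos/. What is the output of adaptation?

Substitution: /m/ → /l/, giving /lʊvʔθos/.
The consonants /v/, /ʔ/, /s/ cannot be parsed into a legal (C)V syllable (no codas are permitted; onsets are limited to one consonant).
Deleting the stranded consonants removes /v/, /ʔ/, /s/.

lʊθo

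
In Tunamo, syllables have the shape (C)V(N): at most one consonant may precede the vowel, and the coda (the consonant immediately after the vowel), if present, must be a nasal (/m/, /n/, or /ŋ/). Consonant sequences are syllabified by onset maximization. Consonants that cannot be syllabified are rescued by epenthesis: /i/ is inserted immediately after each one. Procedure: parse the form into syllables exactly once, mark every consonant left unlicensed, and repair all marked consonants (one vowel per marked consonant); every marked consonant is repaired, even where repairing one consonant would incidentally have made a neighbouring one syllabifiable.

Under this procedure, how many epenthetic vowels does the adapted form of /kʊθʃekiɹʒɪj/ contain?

3

The unsyllabifiable consonants are /θ/, /ɹ/, /j/; each receives one epenthetic vowel.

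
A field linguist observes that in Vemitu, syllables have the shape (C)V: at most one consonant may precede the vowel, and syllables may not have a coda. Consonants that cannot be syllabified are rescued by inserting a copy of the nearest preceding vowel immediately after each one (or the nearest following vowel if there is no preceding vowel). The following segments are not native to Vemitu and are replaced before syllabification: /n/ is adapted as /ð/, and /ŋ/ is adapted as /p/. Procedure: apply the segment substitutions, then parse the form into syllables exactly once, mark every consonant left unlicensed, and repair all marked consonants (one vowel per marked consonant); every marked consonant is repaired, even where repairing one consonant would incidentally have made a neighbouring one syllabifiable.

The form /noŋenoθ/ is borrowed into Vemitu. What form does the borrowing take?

ðopeðoθo

Substitution: /n/ → /ð/, /ŋ/ → /p/, giving /ðopeðoθ/.
The consonants /θ/ cannot be parsed into a legal (C)V syllable (no codas are permitted; onsets are limited to one consonant).
Epenthesis after each stranded consonant: /θ/ → /θo/.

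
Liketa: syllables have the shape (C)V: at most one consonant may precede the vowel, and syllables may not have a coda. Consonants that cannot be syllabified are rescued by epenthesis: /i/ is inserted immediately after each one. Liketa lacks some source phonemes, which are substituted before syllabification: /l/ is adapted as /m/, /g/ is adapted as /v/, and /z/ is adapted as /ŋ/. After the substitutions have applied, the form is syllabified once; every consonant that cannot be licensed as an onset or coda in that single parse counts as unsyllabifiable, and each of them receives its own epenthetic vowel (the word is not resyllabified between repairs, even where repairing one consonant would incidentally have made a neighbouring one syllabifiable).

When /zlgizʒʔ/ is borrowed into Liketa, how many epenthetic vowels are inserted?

After substitution the input is /ŋmviŋʒʔ/.
The unsyllabifiable consonants are /ŋ/, /m/, /ŋ/, /ʒ/, /ʔ/; each receives one epenthetic vowel.

5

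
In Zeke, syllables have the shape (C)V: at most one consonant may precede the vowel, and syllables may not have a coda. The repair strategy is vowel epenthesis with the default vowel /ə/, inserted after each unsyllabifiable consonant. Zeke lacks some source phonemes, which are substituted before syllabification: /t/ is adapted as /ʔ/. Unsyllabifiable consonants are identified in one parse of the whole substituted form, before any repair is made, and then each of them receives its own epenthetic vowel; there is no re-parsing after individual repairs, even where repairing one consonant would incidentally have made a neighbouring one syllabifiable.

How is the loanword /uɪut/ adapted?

Substitution: /t/ → /ʔ/, giving /uɪuʔ/.
Under (C)V, the unsyllabifiable consonants are /ʔ/ (no codas are permitted; onsets are limited to one consonant).
Each unlicensed consonant becomes the onset of a new syllable: /ʔ/ → /ʔə/.

uɪuʔə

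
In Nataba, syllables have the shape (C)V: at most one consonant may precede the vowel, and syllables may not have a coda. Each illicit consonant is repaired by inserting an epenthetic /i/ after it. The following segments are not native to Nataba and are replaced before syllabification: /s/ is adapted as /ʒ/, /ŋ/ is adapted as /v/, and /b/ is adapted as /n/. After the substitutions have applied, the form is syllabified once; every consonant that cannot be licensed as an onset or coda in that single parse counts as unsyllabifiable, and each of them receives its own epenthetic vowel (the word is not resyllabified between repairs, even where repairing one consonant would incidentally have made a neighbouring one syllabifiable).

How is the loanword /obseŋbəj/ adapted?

oniʒevinəji

Substitution: /b/ → /n/, /s/ → /ʒ/, /ŋ/ → /v/, giving /onʒevnəj/.
Syllabifying with onset maximization leaves /n/, /v/, /j/ stranded (no codas are permitted; onsets are limited to one consonant).
Inserting the epenthetic vowel yields /n/ → /ni/, /v/ → /vi/, /j/ → /ji/.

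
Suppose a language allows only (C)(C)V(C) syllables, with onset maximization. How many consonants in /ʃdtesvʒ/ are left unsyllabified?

Syllabifying with onset maximization leaves /ʃ/, /v/, /ʒ/ stranded (at most one coda consonant is licensed; onsets may contain at most 2 consonants).

3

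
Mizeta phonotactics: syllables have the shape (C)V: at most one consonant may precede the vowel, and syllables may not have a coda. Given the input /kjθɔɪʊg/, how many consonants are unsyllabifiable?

3

Syllabifying with onset maximization leaves /k/, /j/, /g/ stranded (no codas are permitted; onsets are limited to one consonant).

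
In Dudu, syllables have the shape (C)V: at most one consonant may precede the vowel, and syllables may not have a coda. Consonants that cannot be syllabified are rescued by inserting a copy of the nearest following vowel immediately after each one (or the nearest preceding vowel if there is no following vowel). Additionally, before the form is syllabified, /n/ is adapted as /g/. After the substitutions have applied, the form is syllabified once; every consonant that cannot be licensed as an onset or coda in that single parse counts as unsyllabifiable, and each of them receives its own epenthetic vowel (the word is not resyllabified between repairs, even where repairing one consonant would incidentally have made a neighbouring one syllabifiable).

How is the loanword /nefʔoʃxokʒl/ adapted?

Substitution: /n/ → /g/, giving /gefʔoʃxokʒl/.
Syllabifying with onset maximization leaves /f/, /ʃ/, /k/, /ʒ/, /l/ stranded (no codas are permitted; onsets are limited to one consonant).
Inserting the epenthetic vowel yields /f/ → /fo/, /ʃ/ → /ʃo/, /k/ → /ko/, /ʒ/ → /ʒo/, /l/ → /lo/.

gefoʔoʃoxokoʒolo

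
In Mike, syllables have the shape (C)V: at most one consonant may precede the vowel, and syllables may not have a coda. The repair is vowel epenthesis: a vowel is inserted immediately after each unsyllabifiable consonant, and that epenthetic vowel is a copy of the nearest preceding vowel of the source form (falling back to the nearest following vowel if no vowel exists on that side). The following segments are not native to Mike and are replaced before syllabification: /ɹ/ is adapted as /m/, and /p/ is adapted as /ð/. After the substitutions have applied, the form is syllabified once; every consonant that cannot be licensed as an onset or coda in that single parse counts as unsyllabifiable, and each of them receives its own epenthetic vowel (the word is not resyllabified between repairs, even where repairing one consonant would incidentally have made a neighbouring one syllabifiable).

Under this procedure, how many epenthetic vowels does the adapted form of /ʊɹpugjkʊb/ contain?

After substitution the input is /ʊmðugjkʊb/.
The unsyllabifiable consonants are /m/, /g/, /j/, /b/; each receives one epenthetic vowel.

4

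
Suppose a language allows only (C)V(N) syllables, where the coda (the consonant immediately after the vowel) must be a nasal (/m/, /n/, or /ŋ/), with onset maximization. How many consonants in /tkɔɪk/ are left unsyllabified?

Syllabifying with onset maximization leaves /t/, /k/ stranded (only a nasal (/m/, /n/, or /ŋ/) is licensed in coda position; onsets are limited to one consonant).

2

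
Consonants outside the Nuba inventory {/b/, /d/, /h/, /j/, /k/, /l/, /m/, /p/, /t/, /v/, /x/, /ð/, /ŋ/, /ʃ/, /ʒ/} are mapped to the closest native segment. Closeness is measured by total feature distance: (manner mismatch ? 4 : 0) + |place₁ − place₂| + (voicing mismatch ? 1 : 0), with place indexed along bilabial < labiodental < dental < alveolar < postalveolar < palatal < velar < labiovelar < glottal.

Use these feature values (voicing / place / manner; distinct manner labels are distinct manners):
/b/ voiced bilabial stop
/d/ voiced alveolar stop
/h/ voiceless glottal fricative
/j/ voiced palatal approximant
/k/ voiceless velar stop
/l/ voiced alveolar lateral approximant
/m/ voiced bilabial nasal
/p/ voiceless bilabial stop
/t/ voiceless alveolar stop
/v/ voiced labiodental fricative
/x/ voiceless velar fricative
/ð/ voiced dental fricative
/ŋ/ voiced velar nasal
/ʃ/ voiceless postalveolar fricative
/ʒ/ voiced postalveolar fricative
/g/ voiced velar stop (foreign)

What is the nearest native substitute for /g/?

k

/k/ is closest: same manner (stop), place distance 0 (velar→velar), voicing differs (+1); total 1. Next closest is /d/ at distance 3.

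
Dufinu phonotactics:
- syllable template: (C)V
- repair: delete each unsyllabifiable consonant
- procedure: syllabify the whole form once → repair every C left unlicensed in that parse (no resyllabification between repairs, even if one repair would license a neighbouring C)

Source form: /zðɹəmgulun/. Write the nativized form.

ɹəgulu

Under (C)V, the unsyllabifiable consonants are /z/, /ð/, /m/, /n/ (no codas are permitted; onsets are limited to one consonant).
Each unlicensed consonant is deleted: /z/, /ð/, /m/, /n/.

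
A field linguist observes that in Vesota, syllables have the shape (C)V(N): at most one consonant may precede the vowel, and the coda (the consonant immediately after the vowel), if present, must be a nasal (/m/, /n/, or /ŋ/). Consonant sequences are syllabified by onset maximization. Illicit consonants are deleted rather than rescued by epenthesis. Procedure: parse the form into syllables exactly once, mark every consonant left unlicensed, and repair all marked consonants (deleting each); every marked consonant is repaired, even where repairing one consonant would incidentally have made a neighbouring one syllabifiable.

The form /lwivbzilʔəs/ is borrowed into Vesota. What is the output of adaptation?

wiziʔə

The consonants /l/, /v/, /b/, /l/, /s/ cannot be parsed into a legal (C)V(N) syllable (only a nasal (/m/, /n/, or /ŋ/) is licensed in coda position; onsets are limited to one consonant).
Each unlicensed consonant is deleted: /l/, /v/, /b/, /l/, /s/.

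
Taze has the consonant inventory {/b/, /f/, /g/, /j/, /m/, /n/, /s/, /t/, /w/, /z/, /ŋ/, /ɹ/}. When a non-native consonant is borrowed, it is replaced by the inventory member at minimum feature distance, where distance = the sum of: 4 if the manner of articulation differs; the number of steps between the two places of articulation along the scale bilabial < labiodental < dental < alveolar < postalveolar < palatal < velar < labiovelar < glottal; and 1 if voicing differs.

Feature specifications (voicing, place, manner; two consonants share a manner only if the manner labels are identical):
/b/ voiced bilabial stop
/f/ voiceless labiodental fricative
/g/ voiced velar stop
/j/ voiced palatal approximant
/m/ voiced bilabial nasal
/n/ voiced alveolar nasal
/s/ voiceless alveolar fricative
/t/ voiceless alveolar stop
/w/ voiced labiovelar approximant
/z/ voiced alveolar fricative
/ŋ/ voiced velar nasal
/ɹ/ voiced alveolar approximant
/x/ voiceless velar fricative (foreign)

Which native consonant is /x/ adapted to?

s

/s/ is closest: same manner (fricative), place distance 3 (velar→alveolar), same voicing; total 3. Next closest is /z/ at distance 4.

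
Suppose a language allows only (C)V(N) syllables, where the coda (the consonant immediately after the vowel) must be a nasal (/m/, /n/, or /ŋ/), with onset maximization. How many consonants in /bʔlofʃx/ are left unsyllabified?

Under (C)V(N), the unsyllabifiable consonants are /b/, /ʔ/, /f/, /ʃ/, /x/ (only a nasal (/m/, /n/, or /ŋ/) is licensed in coda position; onsets are limited to one consonant).

5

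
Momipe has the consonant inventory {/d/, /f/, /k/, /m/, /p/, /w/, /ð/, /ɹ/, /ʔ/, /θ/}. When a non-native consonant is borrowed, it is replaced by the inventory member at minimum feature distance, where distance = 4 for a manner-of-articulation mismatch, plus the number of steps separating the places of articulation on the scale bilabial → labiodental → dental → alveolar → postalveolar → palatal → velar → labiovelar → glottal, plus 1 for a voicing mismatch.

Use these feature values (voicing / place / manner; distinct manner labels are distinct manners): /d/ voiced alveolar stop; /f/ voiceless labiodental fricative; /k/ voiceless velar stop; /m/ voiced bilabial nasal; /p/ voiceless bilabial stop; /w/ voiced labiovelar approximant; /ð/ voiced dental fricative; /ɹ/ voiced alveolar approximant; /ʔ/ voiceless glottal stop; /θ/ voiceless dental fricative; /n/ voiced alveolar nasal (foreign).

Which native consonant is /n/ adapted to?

m

/m/ is closest: same manner (nasal), place distance 3 (alveolar→bilabial), same voicing; total 3. Next closest is /d/ at distance 4.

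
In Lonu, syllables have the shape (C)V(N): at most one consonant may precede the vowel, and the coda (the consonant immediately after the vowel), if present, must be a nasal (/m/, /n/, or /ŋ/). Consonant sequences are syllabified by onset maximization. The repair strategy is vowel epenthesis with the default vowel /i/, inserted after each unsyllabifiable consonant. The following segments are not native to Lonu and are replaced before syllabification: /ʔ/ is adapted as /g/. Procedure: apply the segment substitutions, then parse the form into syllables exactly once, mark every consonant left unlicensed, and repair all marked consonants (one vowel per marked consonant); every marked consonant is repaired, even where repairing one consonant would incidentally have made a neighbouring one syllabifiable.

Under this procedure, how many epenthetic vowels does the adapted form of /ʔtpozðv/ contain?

5

After substitution the input is /gtpozðv/.
The unsyllabifiable consonants are /g/, /t/, /z/, /ð/, /v/; each receives one epenthetic vowel.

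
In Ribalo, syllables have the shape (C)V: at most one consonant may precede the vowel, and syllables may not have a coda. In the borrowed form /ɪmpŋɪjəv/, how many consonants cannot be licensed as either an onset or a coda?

Syllabifying with onset maximization leaves /m/, /p/, /v/ stranded (no codas are permitted; onsets are limited to one consonant).

3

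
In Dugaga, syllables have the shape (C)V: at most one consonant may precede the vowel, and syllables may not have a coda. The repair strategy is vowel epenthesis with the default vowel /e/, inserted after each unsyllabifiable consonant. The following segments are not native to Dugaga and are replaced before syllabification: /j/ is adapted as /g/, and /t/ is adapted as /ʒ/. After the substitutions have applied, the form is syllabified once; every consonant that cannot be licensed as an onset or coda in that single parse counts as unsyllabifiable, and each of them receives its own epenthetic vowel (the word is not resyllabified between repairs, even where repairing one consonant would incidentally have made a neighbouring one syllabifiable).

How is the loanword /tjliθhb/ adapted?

Substitution: /t/ → /ʒ/, /j/ → /g/, giving /ʒgliθhb/.
The consonants /ʒ/, /g/, /θ/, /h/, /b/ cannot be parsed into a legal (C)V syllable (no codas are permitted; onsets are limited to one consonant).
Each unlicensed consonant becomes the onset of a new syllable: /ʒ/ → /ʒe/, /g/ → /ge/, /θ/ → /θe/, /h/ → /he/, /b/ → /be/.

ʒegeliθehebe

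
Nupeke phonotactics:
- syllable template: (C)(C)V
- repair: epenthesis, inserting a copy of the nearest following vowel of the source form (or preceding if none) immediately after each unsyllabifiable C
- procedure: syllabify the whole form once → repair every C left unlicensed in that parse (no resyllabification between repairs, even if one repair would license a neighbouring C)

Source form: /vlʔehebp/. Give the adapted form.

Under (C)(C)V, the unsyllabifiable consonants are /v/, /b/, /p/ (no codas are permitted; onsets may contain at most 2 consonants).
Epenthesis after each stranded consonant: /v/ → /ve/, /b/ → /be/, /p/ → /pe/.

velʔehebepe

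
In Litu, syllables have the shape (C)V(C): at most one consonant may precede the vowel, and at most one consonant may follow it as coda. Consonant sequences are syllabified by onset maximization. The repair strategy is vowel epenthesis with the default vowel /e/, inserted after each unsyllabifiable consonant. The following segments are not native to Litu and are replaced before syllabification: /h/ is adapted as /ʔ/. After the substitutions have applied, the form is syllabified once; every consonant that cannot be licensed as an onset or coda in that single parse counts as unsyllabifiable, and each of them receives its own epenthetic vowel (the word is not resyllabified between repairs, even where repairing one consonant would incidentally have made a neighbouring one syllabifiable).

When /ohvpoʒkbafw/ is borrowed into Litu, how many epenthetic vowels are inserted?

After substitution the input is /oʔvpoʒkbafw/.
The unsyllabifiable consonants are /v/, /k/, /w/; each receives one epenthetic vowel.

3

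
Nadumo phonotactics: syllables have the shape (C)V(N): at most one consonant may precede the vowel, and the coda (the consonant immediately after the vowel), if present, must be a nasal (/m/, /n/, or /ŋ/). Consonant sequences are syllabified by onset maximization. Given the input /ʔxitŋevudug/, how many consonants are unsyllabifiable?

3

The consonants /ʔ/, /t/, /g/ cannot be parsed into a legal (C)V(N) syllable (only a nasal (/m/, /n/, or /ŋ/) is licensed in coda position; onsets are limited to one consonant).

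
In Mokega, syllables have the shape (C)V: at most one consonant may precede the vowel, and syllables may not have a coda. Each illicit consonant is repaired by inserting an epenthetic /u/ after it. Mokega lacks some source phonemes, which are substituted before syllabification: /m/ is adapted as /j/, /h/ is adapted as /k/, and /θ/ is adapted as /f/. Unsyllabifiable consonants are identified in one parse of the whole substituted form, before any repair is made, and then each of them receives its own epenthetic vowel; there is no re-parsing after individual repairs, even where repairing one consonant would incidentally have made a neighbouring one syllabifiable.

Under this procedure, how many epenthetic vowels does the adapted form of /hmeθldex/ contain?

4

After substitution the input is /kjefldex/.
The unsyllabifiable consonants are /k/, /f/, /l/, /x/; each receives one epenthetic vowel.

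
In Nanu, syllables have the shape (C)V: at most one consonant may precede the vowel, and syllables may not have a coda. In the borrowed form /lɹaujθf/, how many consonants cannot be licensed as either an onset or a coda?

Syllabifying with onset maximization leaves /l/, /j/, /θ/, /f/ stranded (no codas are permitted; onsets are limited to one consonant).

4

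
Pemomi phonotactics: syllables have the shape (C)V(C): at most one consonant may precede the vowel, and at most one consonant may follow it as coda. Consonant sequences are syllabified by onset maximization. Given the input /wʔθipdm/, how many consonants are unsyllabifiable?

Syllabifying with onset maximization leaves /w/, /ʔ/, /d/, /m/ stranded (at most one coda consonant is licensed; onsets are limited to one consonant).

4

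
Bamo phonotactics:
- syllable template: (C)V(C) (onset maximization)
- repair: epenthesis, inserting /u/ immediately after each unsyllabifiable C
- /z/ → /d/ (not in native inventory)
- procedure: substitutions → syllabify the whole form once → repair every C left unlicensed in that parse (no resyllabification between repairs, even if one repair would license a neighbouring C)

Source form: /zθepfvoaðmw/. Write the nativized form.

Substitution: /z/ → /d/, giving /dθepfvoaðmw/.
The consonants /d/, /f/, /m/, /w/ cannot be parsed into a legal (C)V(C) syllable (at most one coda consonant is licensed; onsets are limited to one consonant).
Inserting the epenthetic vowel yields /d/ → /du/, /f/ → /fu/, /m/ → /mu/, /w/ → /wu/.

duθepfuvoaðmuwu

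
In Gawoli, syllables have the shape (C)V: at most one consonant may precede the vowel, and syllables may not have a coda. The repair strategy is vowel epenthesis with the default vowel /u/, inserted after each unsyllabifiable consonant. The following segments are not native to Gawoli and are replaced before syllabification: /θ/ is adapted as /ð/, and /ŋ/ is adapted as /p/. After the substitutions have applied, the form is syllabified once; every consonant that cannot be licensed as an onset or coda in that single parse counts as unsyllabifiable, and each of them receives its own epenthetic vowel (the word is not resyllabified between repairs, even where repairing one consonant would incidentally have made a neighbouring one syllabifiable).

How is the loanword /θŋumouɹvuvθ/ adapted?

ðupumouɹuvuvuðu

Substitution: /θ/ → /ð/, /ŋ/ → /p/, giving /ðpumouɹvuvð/.
Syllabifying with onset maximization leaves /ð/, /ɹ/, /v/, /ð/ stranded (no codas are permitted; onsets are limited to one consonant).
Inserting the epenthetic vowel yields /ð/ → /ðu/, /ɹ/ → /ɹu/, /v/ → /vu/, /ð/ → /ðu/.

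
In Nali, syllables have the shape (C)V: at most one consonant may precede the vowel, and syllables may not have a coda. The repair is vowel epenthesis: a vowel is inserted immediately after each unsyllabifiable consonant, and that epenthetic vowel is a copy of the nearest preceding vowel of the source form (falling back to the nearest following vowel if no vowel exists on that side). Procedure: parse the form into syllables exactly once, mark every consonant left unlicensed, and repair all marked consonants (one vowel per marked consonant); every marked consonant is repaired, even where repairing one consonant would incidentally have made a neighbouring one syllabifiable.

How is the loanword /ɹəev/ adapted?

Under (C)V, the unsyllabifiable consonants are /v/ (no codas are permitted; onsets are limited to one consonant).
Epenthesis after each stranded consonant: /v/ → /ve/.

ɹəeve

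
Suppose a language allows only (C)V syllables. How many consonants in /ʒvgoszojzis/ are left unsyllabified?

Syllabifying with onset maximization leaves /ʒ/, /v/, /s/, /j/, /s/ stranded (no codas are permitted; onsets are limited to one consonant).

5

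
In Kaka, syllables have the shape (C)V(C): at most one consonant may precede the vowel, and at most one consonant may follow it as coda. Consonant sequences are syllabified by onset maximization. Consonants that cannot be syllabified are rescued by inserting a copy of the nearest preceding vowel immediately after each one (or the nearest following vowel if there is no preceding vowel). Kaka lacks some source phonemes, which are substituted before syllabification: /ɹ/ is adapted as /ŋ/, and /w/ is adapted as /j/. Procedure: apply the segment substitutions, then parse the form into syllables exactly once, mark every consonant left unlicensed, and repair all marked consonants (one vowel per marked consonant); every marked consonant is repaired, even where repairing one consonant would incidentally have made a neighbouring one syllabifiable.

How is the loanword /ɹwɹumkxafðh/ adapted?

Substitution: /ɹ/ → /ŋ/, /w/ → /j/, giving /ŋjŋumkxafðh/.
Under (C)V(C), the unsyllabifiable consonants are /ŋ/, /j/, /k/, /ð/, /h/ (at most one coda consonant is licensed; onsets are limited to one consonant).
Epenthesis after each stranded consonant: /ŋ/ → /ŋu/, /j/ → /ju/, /k/ → /ku/, /ð/ → /ða/, /h/ → /ha/.

ŋujuŋumkuxafðaha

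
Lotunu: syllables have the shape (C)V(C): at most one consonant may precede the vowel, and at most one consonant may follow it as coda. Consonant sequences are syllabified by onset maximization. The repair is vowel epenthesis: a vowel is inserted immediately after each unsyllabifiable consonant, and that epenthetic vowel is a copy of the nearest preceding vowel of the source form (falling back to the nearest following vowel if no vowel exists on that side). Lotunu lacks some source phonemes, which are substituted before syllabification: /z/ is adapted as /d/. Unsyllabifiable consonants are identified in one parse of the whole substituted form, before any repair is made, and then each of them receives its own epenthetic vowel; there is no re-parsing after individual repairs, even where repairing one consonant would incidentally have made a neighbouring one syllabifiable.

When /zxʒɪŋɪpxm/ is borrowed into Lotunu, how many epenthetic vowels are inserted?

4

After substitution the input is /dxʒɪŋɪpxm/.
The unsyllabifiable consonants are /d/, /x/, /x/, /m/; each receives one epenthetic vowel.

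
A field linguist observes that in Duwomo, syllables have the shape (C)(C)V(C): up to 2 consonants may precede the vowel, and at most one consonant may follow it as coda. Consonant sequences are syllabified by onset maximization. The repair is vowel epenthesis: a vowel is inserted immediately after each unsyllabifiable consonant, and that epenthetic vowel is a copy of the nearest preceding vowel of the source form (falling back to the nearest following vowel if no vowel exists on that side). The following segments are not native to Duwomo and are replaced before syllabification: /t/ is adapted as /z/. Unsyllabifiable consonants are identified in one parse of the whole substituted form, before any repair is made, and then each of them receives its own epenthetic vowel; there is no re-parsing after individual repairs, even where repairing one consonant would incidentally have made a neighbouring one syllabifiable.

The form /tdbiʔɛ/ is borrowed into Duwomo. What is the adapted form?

Substitution: /t/ → /z/, giving /zdbiʔɛ/.
Under (C)(C)V(C), the unsyllabifiable consonants are /z/ (at most one coda consonant is licensed; onsets may contain at most 2 consonants).
Inserting the epenthetic vowel yields /z/ → /zi/.

zidbiʔɛ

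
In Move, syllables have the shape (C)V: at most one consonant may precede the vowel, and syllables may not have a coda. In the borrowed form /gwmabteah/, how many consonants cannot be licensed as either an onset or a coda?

Under (C)V, the unsyllabifiable consonants are /g/, /w/, /b/, /h/ (no codas are permitted; onsets are limited to one consonant).

4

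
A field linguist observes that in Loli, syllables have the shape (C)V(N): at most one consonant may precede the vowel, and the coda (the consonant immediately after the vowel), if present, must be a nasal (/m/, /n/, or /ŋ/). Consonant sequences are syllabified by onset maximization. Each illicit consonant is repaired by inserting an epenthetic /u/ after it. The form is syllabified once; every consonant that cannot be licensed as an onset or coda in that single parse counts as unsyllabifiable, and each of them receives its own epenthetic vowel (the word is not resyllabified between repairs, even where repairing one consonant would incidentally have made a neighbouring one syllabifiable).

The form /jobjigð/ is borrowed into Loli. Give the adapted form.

jobujiguðu

Syllabifying with onset maximization leaves /b/, /g/, /ð/ stranded (only a nasal (/m/, /n/, or /ŋ/) is licensed in coda position; onsets are limited to one consonant).
Inserting the epenthetic vowel yields /b/ → /bu/, /g/ → /gu/, /ð/ → /ðu/.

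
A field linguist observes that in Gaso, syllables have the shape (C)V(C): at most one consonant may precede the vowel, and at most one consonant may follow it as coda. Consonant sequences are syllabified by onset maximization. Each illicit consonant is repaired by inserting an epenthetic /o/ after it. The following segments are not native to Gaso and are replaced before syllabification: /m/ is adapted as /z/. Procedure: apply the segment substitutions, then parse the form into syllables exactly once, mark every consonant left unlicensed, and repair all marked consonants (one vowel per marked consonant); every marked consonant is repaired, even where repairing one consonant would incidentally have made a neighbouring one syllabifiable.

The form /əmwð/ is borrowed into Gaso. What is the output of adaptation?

Substitution: /m/ → /z/, giving /əzwð/.
The consonants /w/, /ð/ cannot be parsed into a legal (C)V(C) syllable (at most one coda consonant is licensed; onsets are limited to one consonant).
Epenthesis after each stranded consonant: /w/ → /wo/, /ð/ → /ðo/.

əzwoðo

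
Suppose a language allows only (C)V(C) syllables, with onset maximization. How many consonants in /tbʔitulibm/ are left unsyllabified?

The consonants /t/, /b/, /m/ cannot be parsed into a legal (C)V(C) syllable (at most one coda consonant is licensed; onsets are limited to one consonant).

3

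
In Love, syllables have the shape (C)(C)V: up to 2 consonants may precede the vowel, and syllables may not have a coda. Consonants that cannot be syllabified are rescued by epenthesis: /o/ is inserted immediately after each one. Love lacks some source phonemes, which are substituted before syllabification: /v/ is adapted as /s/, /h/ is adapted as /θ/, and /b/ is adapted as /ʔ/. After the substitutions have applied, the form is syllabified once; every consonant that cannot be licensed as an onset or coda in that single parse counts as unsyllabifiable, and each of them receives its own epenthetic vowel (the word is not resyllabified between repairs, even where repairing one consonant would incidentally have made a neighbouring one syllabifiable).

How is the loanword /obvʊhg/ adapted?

oʔsʊθogo

Substitution: /b/ → /ʔ/, /v/ → /s/, /h/ → /θ/, giving /oʔsʊθg/.
Under (C)(C)V, the unsyllabifiable consonants are /θ/, /g/ (no codas are permitted; onsets may contain at most 2 consonants).
Each unlicensed consonant becomes the onset of a new syllable: /θ/ → /θo/, /g/ → /go/.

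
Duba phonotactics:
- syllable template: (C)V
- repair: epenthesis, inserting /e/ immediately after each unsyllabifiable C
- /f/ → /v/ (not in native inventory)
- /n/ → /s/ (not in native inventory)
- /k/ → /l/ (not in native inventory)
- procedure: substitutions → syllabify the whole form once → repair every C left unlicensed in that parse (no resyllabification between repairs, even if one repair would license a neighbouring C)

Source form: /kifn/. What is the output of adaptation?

livese

Substitution: /k/ → /l/, /f/ → /v/, /n/ → /s/, giving /livs/.
Under (C)V, the unsyllabifiable consonants are /v/, /s/ (no codas are permitted; onsets are limited to one consonant).
Inserting the epenthetic vowel yields /v/ → /ve/, /s/ → /se/.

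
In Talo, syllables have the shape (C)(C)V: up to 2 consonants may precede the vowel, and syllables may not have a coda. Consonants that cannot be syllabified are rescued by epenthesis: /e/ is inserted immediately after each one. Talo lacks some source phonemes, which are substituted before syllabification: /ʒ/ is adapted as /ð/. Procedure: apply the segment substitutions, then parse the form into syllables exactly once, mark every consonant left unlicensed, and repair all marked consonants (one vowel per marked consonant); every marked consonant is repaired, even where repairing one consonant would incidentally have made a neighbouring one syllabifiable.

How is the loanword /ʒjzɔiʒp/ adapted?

Substitution: /ʒ/ → /ð/, giving /ðjzɔiðp/.
The consonants /ð/, /ð/, /p/ cannot be parsed into a legal (C)(C)V syllable (no codas are permitted; onsets may contain at most 2 consonants).
Epenthesis after each stranded consonant: /ð/ → /ðe/, /ð/ → /ðe/, /p/ → /pe/.

ðejzɔiðepe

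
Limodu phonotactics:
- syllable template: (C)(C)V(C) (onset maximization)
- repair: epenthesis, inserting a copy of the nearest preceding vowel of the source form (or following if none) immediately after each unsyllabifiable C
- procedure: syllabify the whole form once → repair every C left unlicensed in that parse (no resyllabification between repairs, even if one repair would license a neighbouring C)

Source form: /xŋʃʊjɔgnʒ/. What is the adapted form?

Syllabifying with onset maximization leaves /x/, /n/, /ʒ/ stranded (at most one coda consonant is licensed; onsets may contain at most 2 consonants).
Each unlicensed consonant becomes the onset of a new syllable: /x/ → /xʊ/, /n/ → /nɔ/, /ʒ/ → /ʒɔ/.

xʊŋʃʊjɔgnɔʒɔ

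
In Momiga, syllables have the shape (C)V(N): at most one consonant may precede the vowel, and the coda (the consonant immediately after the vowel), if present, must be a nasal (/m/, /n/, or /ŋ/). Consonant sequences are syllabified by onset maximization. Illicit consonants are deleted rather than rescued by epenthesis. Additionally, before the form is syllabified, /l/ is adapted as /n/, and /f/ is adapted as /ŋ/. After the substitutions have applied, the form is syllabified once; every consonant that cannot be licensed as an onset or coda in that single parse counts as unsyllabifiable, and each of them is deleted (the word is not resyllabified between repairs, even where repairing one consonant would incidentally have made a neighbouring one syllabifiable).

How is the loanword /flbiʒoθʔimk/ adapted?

Substitution: /f/ → /ŋ/, /l/ → /n/, giving /ŋnbiʒoθʔimk/.
Under (C)V(N), the unsyllabifiable consonants are /ŋ/, /n/, /θ/, /k/ (only a nasal (/m/, /n/, or /ŋ/) is licensed in coda position; onsets are limited to one consonant).
Deleting the stranded consonants removes /ŋ/, /n/, /θ/, /k/.

biʒoʔim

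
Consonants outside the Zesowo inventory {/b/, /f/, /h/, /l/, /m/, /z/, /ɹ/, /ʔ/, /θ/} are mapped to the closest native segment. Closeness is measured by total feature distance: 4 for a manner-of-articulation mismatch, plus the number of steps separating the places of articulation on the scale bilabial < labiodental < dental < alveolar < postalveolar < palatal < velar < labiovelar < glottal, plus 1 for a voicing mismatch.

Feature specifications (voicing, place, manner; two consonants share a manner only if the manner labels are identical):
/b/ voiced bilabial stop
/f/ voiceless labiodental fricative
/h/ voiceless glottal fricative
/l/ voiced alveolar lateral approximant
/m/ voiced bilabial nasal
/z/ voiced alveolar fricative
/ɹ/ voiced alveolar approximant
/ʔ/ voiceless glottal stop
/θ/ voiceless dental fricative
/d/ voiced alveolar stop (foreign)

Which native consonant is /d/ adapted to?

b

/b/ is closest: same manner (stop), place distance 3 (alveolar→bilabial), same voicing; total 3. Next closest is /l/ at distance 4.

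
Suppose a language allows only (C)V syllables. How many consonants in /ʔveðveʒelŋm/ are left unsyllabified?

5

The consonants /ʔ/, /ð/, /l/, /ŋ/, /m/ cannot be parsed into a legal (C)V syllable (no codas are permitted; onsets are limited to one consonant).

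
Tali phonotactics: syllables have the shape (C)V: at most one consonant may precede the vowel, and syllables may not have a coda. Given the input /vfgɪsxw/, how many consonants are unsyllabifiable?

Syllabifying with onset maximization leaves /v/, /f/, /s/, /x/, /w/ stranded (no codas are permitted; onsets are limited to one consonant).

5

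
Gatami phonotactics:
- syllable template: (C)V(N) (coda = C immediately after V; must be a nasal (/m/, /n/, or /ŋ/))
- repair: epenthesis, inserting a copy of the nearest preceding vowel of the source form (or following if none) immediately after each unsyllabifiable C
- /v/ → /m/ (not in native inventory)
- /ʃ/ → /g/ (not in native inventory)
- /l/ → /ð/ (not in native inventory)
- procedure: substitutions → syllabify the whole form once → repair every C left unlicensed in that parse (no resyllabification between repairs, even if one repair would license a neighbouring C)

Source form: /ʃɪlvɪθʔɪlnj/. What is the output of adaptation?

Substitution: /ʃ/ → /g/, /l/ → /ð/, /v/ → /m/, giving /gɪðmɪθʔɪðnj/.
Under (C)V(N), the unsyllabifiable consonants are /ð/, /θ/, /ð/, /n/, /j/ (only a nasal (/m/, /n/, or /ŋ/) is licensed in coda position; onsets are limited to one consonant).
Inserting the epenthetic vowel yields /ð/ → /ðɪ/, /θ/ → /θɪ/, /ð/ → /ðɪ/, /n/ → /nɪ/, /j/ → /jɪ/.

gɪðɪmɪθɪʔɪðɪnɪjɪ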